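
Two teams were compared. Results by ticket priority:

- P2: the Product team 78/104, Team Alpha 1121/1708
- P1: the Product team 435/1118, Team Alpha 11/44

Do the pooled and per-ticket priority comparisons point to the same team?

No

P2: the Product team 78/104 = 75.0%, Team Alpha 1121/1708 = 65.6% → the Product team
P1: the Product team 435/1118 = 38.9%, Team Alpha 11/44 = 25.0% → the Product team
Overall: the Product team 513/1222 = 42.0%, Team Alpha 1132/1752 = 64.6% → Team Alpha
The Product team wins each ticket group but Team Alpha wins overall — the comparison reverses. The Product team's tickets skew toward P1, which has a lower base rate.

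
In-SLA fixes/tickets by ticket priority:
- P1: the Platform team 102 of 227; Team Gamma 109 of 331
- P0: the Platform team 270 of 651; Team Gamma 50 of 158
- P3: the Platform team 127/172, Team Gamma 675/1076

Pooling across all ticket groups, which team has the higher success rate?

Team Gamma

P1: the Platform team 102/227 = 44.9%, Team Gamma 109/331 = 32.9% → the Platform team
P0: the Platform team 270/651 = 41.5%, Team Gamma 50/158 = 31.6% → the Platform team
P3: the Platform team 127/172 = 73.8%, Team Gamma 675/1076 = 62.7% → the Platform team
Overall: the Platform team 499/1050 = 47.5%, Team Gamma 834/1565 = 53.3% → Team Gamma
(The Platform team wins every ticket group but Team Gamma wins overall — the Platform team's tickets skew toward the low-rate P0 group.)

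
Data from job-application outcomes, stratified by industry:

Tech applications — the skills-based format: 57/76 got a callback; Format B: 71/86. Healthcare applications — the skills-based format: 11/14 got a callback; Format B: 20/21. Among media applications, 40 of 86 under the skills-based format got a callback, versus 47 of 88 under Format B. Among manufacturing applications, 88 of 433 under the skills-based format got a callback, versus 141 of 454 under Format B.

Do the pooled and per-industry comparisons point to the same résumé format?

Tech: the skills-based format 57/76 = 75.0%, Format B 71/86 = 82.6% → Format B
Healthcare: the skills-based format 11/14 = 78.6%, Format B 20/21 = 95.2% → Format B
Media: the skills-based format 40/86 = 46.5%, Format B 47/88 = 53.4% → Format B
Manufacturing: the skills-based format 88/433 = 20.3%, Format B 141/454 = 31.1% → Format B
Overall: the skills-based format 196/609 = 32.2%, Format B 279/649 = 43.0% → Format B
Format B wins overall and in every industry group — no reversal.

Yes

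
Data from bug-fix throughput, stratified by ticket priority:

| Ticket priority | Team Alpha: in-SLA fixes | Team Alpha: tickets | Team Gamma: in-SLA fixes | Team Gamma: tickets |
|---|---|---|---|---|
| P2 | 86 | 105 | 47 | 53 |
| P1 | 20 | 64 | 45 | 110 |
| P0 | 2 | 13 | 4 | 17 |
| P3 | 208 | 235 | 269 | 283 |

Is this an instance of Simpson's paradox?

No

P2: Team Alpha 86/105 = 81.9%, Team Gamma 47/53 = 88.7% → Team Gamma
P1: Team Alpha 20/64 = 31.2%, Team Gamma 45/110 = 40.9% → Team Gamma
P0: Team Alpha 2/13 = 15.4%, Team Gamma 4/17 = 23.5% → Team Gamma
P3: Team Alpha 208/235 = 88.5%, Team Gamma 269/283 = 95.1% → Team Gamma
Overall: Team Alpha 316/417 = 75.8%, Team Gamma 365/463 = 78.8% → Team Gamma
Team Gamma wins overall and in every ticket group — no reversal.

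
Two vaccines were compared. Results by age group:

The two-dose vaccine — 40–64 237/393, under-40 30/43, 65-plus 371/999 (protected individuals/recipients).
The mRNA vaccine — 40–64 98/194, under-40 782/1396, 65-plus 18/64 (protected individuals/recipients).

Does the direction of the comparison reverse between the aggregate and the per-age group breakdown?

40–64: the two-dose vaccine 237/393 = 60.3%, the mRNA vaccine 98/194 = 50.5% → the two-dose vaccine
Under-40: the two-dose vaccine 30/43 = 69.8%, the mRNA vaccine 782/1396 = 56.0% → the two-dose vaccine
65-plus: the two-dose vaccine 371/999 = 37.1%, the mRNA vaccine 18/64 = 28.1% → the two-dose vaccine
Overall: the two-dose vaccine 638/1435 = 44.5%, the mRNA vaccine 898/1654 = 54.3% → the mRNA vaccine
The two-dose vaccine wins each age group but the mRNA vaccine wins overall — the comparison reverses. The two-dose vaccine's recipients skew toward 65-plus, which has a lower base rate.

Yes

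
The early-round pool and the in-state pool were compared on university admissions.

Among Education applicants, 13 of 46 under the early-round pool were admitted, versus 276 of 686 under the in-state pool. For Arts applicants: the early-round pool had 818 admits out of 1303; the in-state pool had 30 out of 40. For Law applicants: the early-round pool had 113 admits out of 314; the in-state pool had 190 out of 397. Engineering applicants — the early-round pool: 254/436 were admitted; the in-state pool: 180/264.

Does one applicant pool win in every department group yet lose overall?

Education: the early-round pool 13/46 = 28.3%, the in-state pool 276/686 = 40.2% → the in-state pool
Arts: the early-round pool 818/1303 = 62.8%, the in-state pool 30/40 = 75.0% → the in-state pool
Law: the early-round pool 113/314 = 36.0%, the in-state pool 190/397 = 47.9% → the in-state pool
Engineering: the early-round pool 254/436 = 58.3%, the in-state pool 180/264 = 68.2% → the in-state pool
Overall: the early-round pool 1198/2099 = 57.1%, the in-state pool 676/1387 = 48.7% → the early-round pool
The in-state pool wins each department group but the early-round pool wins overall — the comparison reverses. The in-state pool's applicants skew toward Education, which has a lower base rate.

Yes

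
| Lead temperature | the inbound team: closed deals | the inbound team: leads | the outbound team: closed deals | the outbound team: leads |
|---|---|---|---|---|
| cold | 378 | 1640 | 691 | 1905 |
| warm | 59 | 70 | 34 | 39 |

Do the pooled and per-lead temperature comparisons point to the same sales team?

Cold: the inbound team 378/1640 = 23.0%, the outbound team 691/1905 = 36.3% → the outbound team
Warm: the inbound team 59/70 = 84.3%, the outbound team 34/39 = 87.2% → the outbound team
Overall: the inbound team 437/1710 = 25.6%, the outbound team 725/1944 = 37.3% → the outbound team
The outbound team wins overall and in every lead group — no reversal.

Yes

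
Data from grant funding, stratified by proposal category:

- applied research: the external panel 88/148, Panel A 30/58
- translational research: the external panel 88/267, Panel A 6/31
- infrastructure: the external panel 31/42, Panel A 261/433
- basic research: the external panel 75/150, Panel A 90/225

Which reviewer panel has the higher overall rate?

Panel A

Applied research: the external panel 88/148 = 59.5%, Panel A 30/58 = 51.7% → the external panel
Translational research: the external panel 88/267 = 33.0%, Panel A 6/31 = 19.4% → the external panel
Infrastructure: the external panel 31/42 = 73.8%, Panel A 261/433 = 60.3% → the external panel
Basic research: the external panel 75/150 = 50.0%, Panel A 90/225 = 40.0% → the external panel
Overall: the external panel 282/607 = 46.5%, Panel A 387/747 = 51.8% → Panel A
(The external panel wins every proposal group but Panel A wins overall — the external panel's proposals skew toward the low-rate translational research group.)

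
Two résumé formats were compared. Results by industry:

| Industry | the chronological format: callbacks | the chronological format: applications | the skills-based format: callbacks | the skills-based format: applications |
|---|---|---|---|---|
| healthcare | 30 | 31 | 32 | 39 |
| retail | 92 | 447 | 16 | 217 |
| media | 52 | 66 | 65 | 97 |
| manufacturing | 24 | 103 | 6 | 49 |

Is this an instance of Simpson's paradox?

No

Healthcare: the chronological format 30/31 = 96.8%, the skills-based format 32/39 = 82.1% → the chronological format
Retail: the chronological format 92/447 = 20.6%, the skills-based format 16/217 = 7.4% → the chronological format
Media: the chronological format 52/66 = 78.8%, the skills-based format 65/97 = 67.0% → the chronological format
Manufacturing: the chronological format 24/103 = 23.3%, the skills-based format 6/49 = 12.2% → the chronological format
Overall: the chronological format 198/647 = 30.6%, the skills-based format 119/402 = 29.6% → the chronological format
The chronological format wins overall and in every industry group — no reversal.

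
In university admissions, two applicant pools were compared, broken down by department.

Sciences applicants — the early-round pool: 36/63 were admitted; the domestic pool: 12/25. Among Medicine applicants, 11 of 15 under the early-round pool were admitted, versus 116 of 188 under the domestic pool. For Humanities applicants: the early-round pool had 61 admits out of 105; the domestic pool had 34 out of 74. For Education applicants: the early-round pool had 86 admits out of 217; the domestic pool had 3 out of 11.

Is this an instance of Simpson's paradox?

Sciences: the early-round pool 36/63 = 57.1%, the domestic pool 12/25 = 48.0% → the early-round pool
Medicine: the early-round pool 11/15 = 73.3%, the domestic pool 116/188 = 61.7% → the early-round pool
Humanities: the early-round pool 61/105 = 58.1%, the domestic pool 34/74 = 45.9% → the early-round pool
Education: the early-round pool 86/217 = 39.6%, the domestic pool 3/11 = 27.3% → the early-round pool
Overall: the early-round pool 194/400 = 48.5%, the domestic pool 165/298 = 55.4% → the domestic pool
The early-round pool wins each department group but the domestic pool wins overall — the comparison reverses. The early-round pool's applicants skew toward Education, which has a lower base rate.

Yes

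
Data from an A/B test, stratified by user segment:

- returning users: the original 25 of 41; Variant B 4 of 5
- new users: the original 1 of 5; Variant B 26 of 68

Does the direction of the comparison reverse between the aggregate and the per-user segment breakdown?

Returning users: the original 25/41 = 61.0%, Variant B 4/5 = 80.0% → Variant B
New users: the original 1/5 = 20.0%, Variant B 26/68 = 38.2% → Variant B
Overall: the original 26/46 = 56.5%, Variant B 30/73 = 41.1% → the original
Variant B wins each user group but the original wins overall — the comparison reverses. Variant B's views skew toward new users, which has a lower base rate.

Yes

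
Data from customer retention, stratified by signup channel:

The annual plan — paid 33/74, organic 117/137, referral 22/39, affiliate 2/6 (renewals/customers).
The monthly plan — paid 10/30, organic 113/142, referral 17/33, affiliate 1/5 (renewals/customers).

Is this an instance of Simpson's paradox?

No

Paid: the annual plan 33/74 = 44.6%, the monthly plan 10/30 = 33.3% → the annual plan
Organic: the annual plan 117/137 = 85.4%, the monthly plan 113/142 = 79.6% → the annual plan
Referral: the annual plan 22/39 = 56.4%, the monthly plan 17/33 = 51.5% → the annual plan
Affiliate: the annual plan 2/6 = 33.3%, the monthly plan 1/5 = 20.0% → the annual plan
Overall: the annual plan 174/256 = 68.0%, the monthly plan 141/210 = 67.1% → the annual plan
The annual plan wins overall and in every signup group — no reversal.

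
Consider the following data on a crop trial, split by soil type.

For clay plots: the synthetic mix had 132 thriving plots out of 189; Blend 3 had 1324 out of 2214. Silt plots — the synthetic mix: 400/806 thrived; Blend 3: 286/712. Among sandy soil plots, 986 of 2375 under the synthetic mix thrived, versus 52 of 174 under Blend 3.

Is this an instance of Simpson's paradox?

Clay: the synthetic mix 132/189 = 69.8%, Blend 3 1324/2214 = 59.8% → the synthetic mix
Silt: the synthetic mix 400/806 = 49.6%, Blend 3 286/712 = 40.2% → the synthetic mix
Sandy soil: the synthetic mix 986/2375 = 41.5%, Blend 3 52/174 = 29.9% → the synthetic mix
Overall: the synthetic mix 1518/3370 = 45.0%, Blend 3 1662/3100 = 53.6% → Blend 3
The synthetic mix wins each soil group but Blend 3 wins overall — the comparison reverses. The synthetic mix's plots skew toward sandy soil, which has a lower base rate.

Yes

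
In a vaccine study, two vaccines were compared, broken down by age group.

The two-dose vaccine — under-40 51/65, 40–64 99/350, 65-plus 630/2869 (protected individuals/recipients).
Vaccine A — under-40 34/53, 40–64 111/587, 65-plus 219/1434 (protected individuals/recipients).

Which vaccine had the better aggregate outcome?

Under-40: the two-dose vaccine 51/65 = 78.5%, Vaccine A 34/53 = 64.2% → the two-dose vaccine
40–64: the two-dose vaccine 99/350 = 28.3%, Vaccine A 111/587 = 18.9% → the two-dose vaccine
65-plus: the two-dose vaccine 630/2869 = 22.0%, Vaccine A 219/1434 = 15.3% → the two-dose vaccine
Overall: the two-dose vaccine 780/3284 = 23.8%, Vaccine A 364/2074 = 17.6% → the two-dose vaccine

the two-dose vaccine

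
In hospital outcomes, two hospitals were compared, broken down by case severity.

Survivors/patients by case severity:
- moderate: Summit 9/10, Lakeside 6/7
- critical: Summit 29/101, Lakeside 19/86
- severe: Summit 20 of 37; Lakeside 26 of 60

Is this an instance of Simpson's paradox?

No

Moderate: Summit 9/10 = 90.0%, Lakeside 6/7 = 85.7% → Summit
Critical: Summit 29/101 = 28.7%, Lakeside 19/86 = 22.1% → Summit
Severe: Summit 20/37 = 54.1%, Lakeside 26/60 = 43.3% → Summit
Overall: Summit 58/148 = 39.2%, Lakeside 51/153 = 33.3% → Summit
Summit wins overall and in every case group — no reversal.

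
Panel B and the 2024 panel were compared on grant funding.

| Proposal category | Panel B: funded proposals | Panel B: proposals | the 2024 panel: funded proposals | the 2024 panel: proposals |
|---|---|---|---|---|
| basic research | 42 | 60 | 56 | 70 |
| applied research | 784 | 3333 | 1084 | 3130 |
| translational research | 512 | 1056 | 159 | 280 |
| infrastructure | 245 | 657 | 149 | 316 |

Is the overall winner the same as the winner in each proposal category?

Yes

Basic research: Panel B 42/60 = 70.0%, the 2024 panel 56/70 = 80.0% → the 2024 panel
Applied research: Panel B 784/3333 = 23.5%, the 2024 panel 1084/3130 = 34.6% → the 2024 panel
Translational research: Panel B 512/1056 = 48.5%, the 2024 panel 159/280 = 56.8% → the 2024 panel
Infrastructure: Panel B 245/657 = 37.3%, the 2024 panel 149/316 = 47.2% → the 2024 panel
Overall: Panel B 1583/5106 = 31.0%, the 2024 panel 1448/3796 = 38.1% → the 2024 panel
The 2024 panel wins overall and in every proposal group — no reversal.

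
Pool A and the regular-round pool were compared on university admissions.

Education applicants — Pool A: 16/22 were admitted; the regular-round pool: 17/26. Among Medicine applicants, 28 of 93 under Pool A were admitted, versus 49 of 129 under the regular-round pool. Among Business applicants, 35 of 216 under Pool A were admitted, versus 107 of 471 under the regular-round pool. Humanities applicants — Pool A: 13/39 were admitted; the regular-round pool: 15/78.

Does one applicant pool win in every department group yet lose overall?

Education: Pool A 16/22 = 72.7%, the regular-round pool 17/26 = 65.4% → Pool A
Medicine: Pool A 28/93 = 30.1%, the regular-round pool 49/129 = 38.0% → the regular-round pool
Business: Pool A 35/216 = 16.2%, the regular-round pool 107/471 = 22.7% → the regular-round pool
Humanities: Pool A 13/39 = 33.3%, the regular-round pool 15/78 = 19.2% → Pool A
Overall: Pool A 92/370 = 24.9%, the regular-round pool 188/704 = 26.7% → the regular-round pool
Neither sweeps: Pool A wins 2 of 4 groups, the regular-round pool wins 2. The regular-round pool wins overall but not every group — no Simpson reversal.

No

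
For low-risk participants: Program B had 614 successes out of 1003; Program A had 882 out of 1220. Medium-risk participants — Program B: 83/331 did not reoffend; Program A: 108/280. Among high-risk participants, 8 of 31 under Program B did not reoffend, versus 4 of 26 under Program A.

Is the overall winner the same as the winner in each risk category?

No

Low-risk: Program B 614/1003 = 61.2%, Program A 882/1220 = 72.3% → Program A
Medium-risk: Program B 83/331 = 25.1%, Program A 108/280 = 38.6% → Program A
High-risk: Program B 8/31 = 25.8%, Program A 4/26 = 15.4% → Program B
Overall: Program B 705/1365 = 51.6%, Program A 994/1526 = 65.1% → Program A
Neither sweeps: Program B wins 1 of 3 groups, Program A wins 2. Program A wins overall but not every group — no Simpson reversal.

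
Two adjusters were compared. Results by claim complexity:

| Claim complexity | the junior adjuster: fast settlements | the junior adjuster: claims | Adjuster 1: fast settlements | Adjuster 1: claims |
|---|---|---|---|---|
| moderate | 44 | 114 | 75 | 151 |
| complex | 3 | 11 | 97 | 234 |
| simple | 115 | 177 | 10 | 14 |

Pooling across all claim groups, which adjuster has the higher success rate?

Moderate: the junior adjuster 44/114 = 38.6%, Adjuster 1 75/151 = 49.7% → Adjuster 1
Complex: the junior adjuster 3/11 = 27.3%, Adjuster 1 97/234 = 41.5% → Adjuster 1
Simple: the junior adjuster 115/177 = 65.0%, Adjuster 1 10/14 = 71.4% → Adjuster 1
Overall: the junior adjuster 162/302 = 53.6%, Adjuster 1 182/399 = 45.6% → the junior adjuster
(Adjuster 1 wins every claim group but the junior adjuster wins overall — Adjuster 1's claims skew toward the low-rate complex group.)

the junior adjuster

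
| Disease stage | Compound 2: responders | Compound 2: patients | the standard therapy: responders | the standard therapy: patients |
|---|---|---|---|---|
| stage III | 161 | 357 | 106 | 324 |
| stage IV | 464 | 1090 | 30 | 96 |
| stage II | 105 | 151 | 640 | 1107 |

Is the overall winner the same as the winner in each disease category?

Stage III: Compound 2 161/357 = 45.1%, the standard therapy 106/324 = 32.7% → Compound 2
Stage IV: Compound 2 464/1090 = 42.6%, the standard therapy 30/96 = 31.2% → Compound 2
Stage II: Compound 2 105/151 = 69.5%, the standard therapy 640/1107 = 57.8% → Compound 2
Overall: Compound 2 730/1598 = 45.7%, the standard therapy 776/1527 = 50.8% → the standard therapy
Compound 2 wins each disease group but the standard therapy wins overall — the comparison reverses. Compound 2's patients skew toward stage IV, which has a lower base rate.

No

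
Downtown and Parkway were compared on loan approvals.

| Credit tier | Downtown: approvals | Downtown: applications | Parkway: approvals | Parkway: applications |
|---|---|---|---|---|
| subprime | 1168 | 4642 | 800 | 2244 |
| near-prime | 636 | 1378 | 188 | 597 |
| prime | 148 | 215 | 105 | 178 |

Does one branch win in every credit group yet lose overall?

Subprime: Downtown 1168/4642 = 25.2%, Parkway 800/2244 = 35.7% → Parkway
Near-prime: Downtown 636/1378 = 46.2%, Parkway 188/597 = 31.5% → Downtown
Prime: Downtown 148/215 = 68.8%, Parkway 105/178 = 59.0% → Downtown
Overall: Downtown 1952/6235 = 31.3%, Parkway 1093/3019 = 36.2% → Parkway
Neither sweeps: Downtown wins 2 of 3 groups, Parkway wins 1. Parkway wins overall but not every group — no Simpson reversal.

No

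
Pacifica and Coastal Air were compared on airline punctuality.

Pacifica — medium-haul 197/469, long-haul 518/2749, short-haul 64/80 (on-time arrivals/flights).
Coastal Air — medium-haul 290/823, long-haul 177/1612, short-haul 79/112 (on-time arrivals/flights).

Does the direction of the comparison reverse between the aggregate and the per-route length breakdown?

Medium-haul: Pacifica 197/469 = 42.0%, Coastal Air 290/823 = 35.2% → Pacifica
Long-haul: Pacifica 518/2749 = 18.8%, Coastal Air 177/1612 = 11.0% → Pacifica
Short-haul: Pacifica 64/80 = 80.0%, Coastal Air 79/112 = 70.5% → Pacifica
Overall: Pacifica 779/3298 = 23.6%, Coastal Air 546/2547 = 21.4% → Pacifica
Pacifica wins overall and in every route group — no reversal.

No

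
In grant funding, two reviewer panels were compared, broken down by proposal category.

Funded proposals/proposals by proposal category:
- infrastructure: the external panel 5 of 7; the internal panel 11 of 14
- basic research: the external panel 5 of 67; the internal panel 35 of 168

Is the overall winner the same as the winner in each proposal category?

Infrastructure: the external panel 5/7 = 71.4%, the internal panel 11/14 = 78.6% → the internal panel
Basic research: the external panel 5/67 = 7.5%, the internal panel 35/168 = 20.8% → the internal panel
Overall: the external panel 10/74 = 13.5%, the internal panel 46/182 = 25.3% → the internal panel
The internal panel wins overall and in every proposal group — no reversal.

Yes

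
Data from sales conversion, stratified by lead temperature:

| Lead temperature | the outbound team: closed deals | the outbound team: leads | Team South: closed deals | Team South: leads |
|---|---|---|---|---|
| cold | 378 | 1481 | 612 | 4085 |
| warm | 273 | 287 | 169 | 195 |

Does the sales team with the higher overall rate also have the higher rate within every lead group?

Yes

Cold: the outbound team 378/1481 = 25.5%, Team South 612/4085 = 15.0% → the outbound team
Warm: the outbound team 273/287 = 95.1%, Team South 169/195 = 86.7% → the outbound team
Overall: the outbound team 651/1768 = 36.8%, Team South 781/4280 = 18.2% → the outbound team
The outbound team wins overall and in every lead group — no reversal.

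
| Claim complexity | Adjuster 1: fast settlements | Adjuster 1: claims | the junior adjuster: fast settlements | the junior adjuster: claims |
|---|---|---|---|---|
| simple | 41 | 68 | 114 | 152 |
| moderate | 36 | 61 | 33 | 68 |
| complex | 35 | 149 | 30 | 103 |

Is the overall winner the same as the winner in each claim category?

Simple: Adjuster 1 41/68 = 60.3%, the junior adjuster 114/152 = 75.0% → the junior adjuster
Moderate: Adjuster 1 36/61 = 59.0%, the junior adjuster 33/68 = 48.5% → Adjuster 1
Complex: Adjuster 1 35/149 = 23.5%, the junior adjuster 30/103 = 29.1% → the junior adjuster
Overall: Adjuster 1 112/278 = 40.3%, the junior adjuster 177/323 = 54.8% → the junior adjuster
Neither sweeps: Adjuster 1 wins 1 of 3 groups, the junior adjuster wins 2. The junior adjuster wins overall but not every group — no Simpson reversal.

No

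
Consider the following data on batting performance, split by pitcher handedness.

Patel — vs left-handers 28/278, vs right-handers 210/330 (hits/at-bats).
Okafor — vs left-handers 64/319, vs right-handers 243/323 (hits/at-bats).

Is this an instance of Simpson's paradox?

Vs left-handers: Patel 28/278 = 10.1%, Okafor 64/319 = 20.1% → Okafor
Vs right-handers: Patel 210/330 = 63.6%, Okafor 243/323 = 75.2% → Okafor
Overall: Patel 238/608 = 39.1%, Okafor 307/642 = 47.8% → Okafor
Okafor wins overall and in every pitcher group — no reversal.

No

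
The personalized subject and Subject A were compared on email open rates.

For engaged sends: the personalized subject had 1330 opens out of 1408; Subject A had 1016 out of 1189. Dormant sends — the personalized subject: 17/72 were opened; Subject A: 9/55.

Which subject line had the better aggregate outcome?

the personalized subject

Engaged: the personalized subject 1330/1408 = 94.5%, Subject A 1016/1189 = 85.4% → the personalized subject
Dormant: the personalized subject 17/72 = 23.6%, Subject A 9/55 = 16.4% → the personalized subject
Overall: the personalized subject 1347/1480 = 91.0%, Subject A 1025/1244 = 82.4% → the personalized subject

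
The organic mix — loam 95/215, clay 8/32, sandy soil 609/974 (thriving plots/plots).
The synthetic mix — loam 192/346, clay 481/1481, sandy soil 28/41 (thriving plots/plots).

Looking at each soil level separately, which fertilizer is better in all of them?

the synthetic mix

Loam: the organic mix 95/215 = 44.2%, the synthetic mix 192/346 = 55.5% → the synthetic mix
Clay: the organic mix 8/32 = 25.0%, the synthetic mix 481/1481 = 32.5% → the synthetic mix
Sandy soil: the organic mix 609/974 = 62.5%, the synthetic mix 28/41 = 68.3% → the synthetic mix
The synthetic mix has the higher rate in all 3 groups.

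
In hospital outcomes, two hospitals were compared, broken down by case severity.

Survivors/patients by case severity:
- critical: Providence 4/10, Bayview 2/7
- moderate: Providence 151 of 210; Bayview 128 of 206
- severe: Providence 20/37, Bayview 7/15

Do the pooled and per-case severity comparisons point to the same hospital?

Yes

Critical: Providence 4/10 = 40.0%, Bayview 2/7 = 28.6% → Providence
Moderate: Providence 151/210 = 71.9%, Bayview 128/206 = 62.1% → Providence
Severe: Providence 20/37 = 54.1%, Bayview 7/15 = 46.7% → Providence
Overall: Providence 175/257 = 68.1%, Bayview 137/228 = 60.1% → Providence
Providence wins overall and in every case group — no reversal.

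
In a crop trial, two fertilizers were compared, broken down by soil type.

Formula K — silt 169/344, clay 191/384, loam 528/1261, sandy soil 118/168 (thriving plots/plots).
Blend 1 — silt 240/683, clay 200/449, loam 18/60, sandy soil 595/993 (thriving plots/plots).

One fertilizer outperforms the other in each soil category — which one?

Formula K

Silt: Formula K 169/344 = 49.1%, Blend 1 240/683 = 35.1% → Formula K
Clay: Formula K 191/384 = 49.7%, Blend 1 200/449 = 44.5% → Formula K
Loam: Formula K 528/1261 = 41.9%, Blend 1 18/60 = 30.0% → Formula K
Sandy soil: Formula K 118/168 = 70.2%, Blend 1 595/993 = 59.9% → Formula K
Formula K has the higher rate in all 4 groups.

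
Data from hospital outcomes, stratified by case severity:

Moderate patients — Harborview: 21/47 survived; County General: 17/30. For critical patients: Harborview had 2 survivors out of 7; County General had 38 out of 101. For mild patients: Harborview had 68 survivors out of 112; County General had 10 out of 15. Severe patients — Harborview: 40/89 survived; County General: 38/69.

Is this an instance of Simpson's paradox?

Moderate: Harborview 21/47 = 44.7%, County General 17/30 = 56.7% → County General
Critical: Harborview 2/7 = 28.6%, County General 38/101 = 37.6% → County General
Mild: Harborview 68/112 = 60.7%, County General 10/15 = 66.7% → County General
Severe: Harborview 40/89 = 44.9%, County General 38/69 = 55.1% → County General
Overall: Harborview 131/255 = 51.4%, County General 103/215 = 47.9% → Harborview
County General wins each case group but Harborview wins overall — the comparison reverses. County General's patients skew toward critical, which has a lower base rate.

Yes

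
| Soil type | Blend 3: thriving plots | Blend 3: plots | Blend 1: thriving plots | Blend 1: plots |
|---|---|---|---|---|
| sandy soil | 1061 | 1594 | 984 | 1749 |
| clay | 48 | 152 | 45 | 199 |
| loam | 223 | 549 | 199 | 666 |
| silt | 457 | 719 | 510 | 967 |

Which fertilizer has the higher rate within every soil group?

Sandy soil: Blend 3 1061/1594 = 66.6%, Blend 1 984/1749 = 56.3% → Blend 3
Clay: Blend 3 48/152 = 31.6%, Blend 1 45/199 = 22.6% → Blend 3
Loam: Blend 3 223/549 = 40.6%, Blend 1 199/666 = 29.9% → Blend 3
Silt: Blend 3 457/719 = 63.6%, Blend 1 510/967 = 52.7% → Blend 3
Blend 3 has the higher rate in all 4 groups.

Blend 3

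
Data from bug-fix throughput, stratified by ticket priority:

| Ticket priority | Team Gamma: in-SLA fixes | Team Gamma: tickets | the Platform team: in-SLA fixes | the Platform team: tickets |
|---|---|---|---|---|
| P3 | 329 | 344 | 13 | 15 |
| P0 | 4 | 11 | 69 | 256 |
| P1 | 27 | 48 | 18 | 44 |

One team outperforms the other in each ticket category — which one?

Team Gamma

P3: Team Gamma 329/344 = 95.6%, the Platform team 13/15 = 86.7% → Team Gamma
P0: Team Gamma 4/11 = 36.4%, the Platform team 69/256 = 27.0% → Team Gamma
P1: Team Gamma 27/48 = 56.2%, the Platform team 18/44 = 40.9% → Team Gamma
Team Gamma has the higher rate in all 3 groups.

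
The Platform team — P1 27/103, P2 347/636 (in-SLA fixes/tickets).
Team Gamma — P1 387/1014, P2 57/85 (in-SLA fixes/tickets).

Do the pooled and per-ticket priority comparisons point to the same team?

No

P1: the Platform team 27/103 = 26.2%, Team Gamma 387/1014 = 38.2% → Team Gamma
P2: the Platform team 347/636 = 54.6%, Team Gamma 57/85 = 67.1% → Team Gamma
Overall: the Platform team 374/739 = 50.6%, Team Gamma 444/1099 = 40.4% → the Platform team
Team Gamma wins each ticket group but the Platform team wins overall — the comparison reverses. Team Gamma's tickets skew toward P1, which has a lower base rate.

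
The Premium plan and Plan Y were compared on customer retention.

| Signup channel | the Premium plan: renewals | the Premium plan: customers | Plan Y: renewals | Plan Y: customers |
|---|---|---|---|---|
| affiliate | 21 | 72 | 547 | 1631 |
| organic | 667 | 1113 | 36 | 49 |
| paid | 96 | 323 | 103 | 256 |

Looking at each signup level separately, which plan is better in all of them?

Plan Y

Affiliate: the Premium plan 21/72 = 29.2%, Plan Y 547/1631 = 33.5% → Plan Y
Organic: the Premium plan 667/1113 = 59.9%, Plan Y 36/49 = 73.5% → Plan Y
Paid: the Premium plan 96/323 = 29.7%, Plan Y 103/256 = 40.2% → Plan Y
Plan Y has the higher rate in all 3 groups.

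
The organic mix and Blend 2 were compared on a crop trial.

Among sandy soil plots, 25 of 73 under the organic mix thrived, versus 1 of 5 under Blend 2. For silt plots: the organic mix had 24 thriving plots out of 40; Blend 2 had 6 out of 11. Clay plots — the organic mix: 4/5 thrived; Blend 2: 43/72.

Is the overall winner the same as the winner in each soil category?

No

Sandy soil: the organic mix 25/73 = 34.2%, Blend 2 1/5 = 20.0% → the organic mix
Silt: the organic mix 24/40 = 60.0%, Blend 2 6/11 = 54.5% → the organic mix
Clay: the organic mix 4/5 = 80.0%, Blend 2 43/72 = 59.7% → the organic mix
Overall: the organic mix 53/118 = 44.9%, Blend 2 50/88 = 56.8% → Blend 2
The organic mix wins each soil group but Blend 2 wins overall — the comparison reverses. The organic mix's plots skew toward sandy soil, which has a lower base rate.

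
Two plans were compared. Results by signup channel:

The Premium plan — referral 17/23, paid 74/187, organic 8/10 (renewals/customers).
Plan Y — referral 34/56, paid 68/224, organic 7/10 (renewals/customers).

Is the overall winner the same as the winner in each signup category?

Yes

Referral: the Premium plan 17/23 = 73.9%, Plan Y 34/56 = 60.7% → the Premium plan
Paid: the Premium plan 74/187 = 39.6%, Plan Y 68/224 = 30.4% → the Premium plan
Organic: the Premium plan 8/10 = 80.0%, Plan Y 7/10 = 70.0% → the Premium plan
Overall: the Premium plan 99/220 = 45.0%, Plan Y 109/290 = 37.6% → the Premium plan
The Premium plan wins overall and in every signup group — no reversal.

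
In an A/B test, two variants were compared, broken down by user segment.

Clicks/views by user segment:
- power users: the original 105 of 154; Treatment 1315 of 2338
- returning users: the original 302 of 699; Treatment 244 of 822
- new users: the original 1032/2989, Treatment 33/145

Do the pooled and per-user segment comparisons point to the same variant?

No

Power users: the original 105/154 = 68.2%, Treatment 1315/2338 = 56.2% → the original
Returning users: the original 302/699 = 43.2%, Treatment 244/822 = 29.7% → the original
New users: the original 1032/2989 = 34.5%, Treatment 33/145 = 22.8% → the original
Overall: the original 1439/3842 = 37.5%, Treatment 1592/3305 = 48.2% → Treatment
The original wins each user group but Treatment wins overall — the comparison reverses. The original's views skew toward new users, which has a lower base rate.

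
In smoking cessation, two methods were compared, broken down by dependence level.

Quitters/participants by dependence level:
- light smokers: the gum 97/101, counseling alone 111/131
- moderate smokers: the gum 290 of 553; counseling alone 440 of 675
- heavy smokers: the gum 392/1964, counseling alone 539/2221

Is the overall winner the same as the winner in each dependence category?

Light smokers: the gum 97/101 = 96.0%, counseling alone 111/131 = 84.7% → the gum
Moderate smokers: the gum 290/553 = 52.4%, counseling alone 440/675 = 65.2% → counseling alone
Heavy smokers: the gum 392/1964 = 20.0%, counseling alone 539/2221 = 24.3% → counseling alone
Overall: the gum 779/2618 = 29.8%, counseling alone 1090/3027 = 36.0% → counseling alone
Neither sweeps: the gum wins 1 of 3 groups, counseling alone wins 2. Counseling alone wins overall but not every group — no Simpson reversal.

No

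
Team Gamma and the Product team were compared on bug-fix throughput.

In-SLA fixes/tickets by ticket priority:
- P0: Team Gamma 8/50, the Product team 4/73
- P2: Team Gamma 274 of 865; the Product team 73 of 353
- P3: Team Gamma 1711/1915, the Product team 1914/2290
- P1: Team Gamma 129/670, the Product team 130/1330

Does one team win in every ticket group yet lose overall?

No

P0: Team Gamma 8/50 = 16.0%, the Product team 4/73 = 5.5% → Team Gamma
P2: Team Gamma 274/865 = 31.7%, the Product team 73/353 = 20.7% → Team Gamma
P3: Team Gamma 1711/1915 = 89.3%, the Product team 1914/2290 = 83.6% → Team Gamma
P1: Team Gamma 129/670 = 19.3%, the Product team 130/1330 = 9.8% → Team Gamma
Overall: Team Gamma 2122/3500 = 60.6%, the Product team 2121/4046 = 52.4% → Team Gamma
Team Gamma wins overall and in every ticket group — no reversal.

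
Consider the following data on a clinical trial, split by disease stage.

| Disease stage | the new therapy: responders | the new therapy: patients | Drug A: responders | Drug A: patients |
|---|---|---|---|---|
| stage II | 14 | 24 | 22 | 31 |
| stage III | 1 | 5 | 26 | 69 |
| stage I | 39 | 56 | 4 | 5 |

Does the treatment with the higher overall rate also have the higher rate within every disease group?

Stage II: the new therapy 14/24 = 58.3%, Drug A 22/31 = 71.0% → Drug A
Stage III: the new therapy 1/5 = 20.0%, Drug A 26/69 = 37.7% → Drug A
Stage I: the new therapy 39/56 = 69.6%, Drug A 4/5 = 80.0% → Drug A
Overall: the new therapy 54/85 = 63.5%, Drug A 52/105 = 49.5% → the new therapy
Drug A wins each disease group but the new therapy wins overall — the comparison reverses. Drug A's patients skew toward stage III, which has a lower base rate.

No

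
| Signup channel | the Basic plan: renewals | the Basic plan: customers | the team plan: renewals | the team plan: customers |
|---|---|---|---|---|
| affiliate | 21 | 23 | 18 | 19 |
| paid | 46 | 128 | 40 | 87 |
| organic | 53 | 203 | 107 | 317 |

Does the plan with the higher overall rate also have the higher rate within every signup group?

Affiliate: the Basic plan 21/23 = 91.3%, the team plan 18/19 = 94.7% → the team plan
Paid: the Basic plan 46/128 = 35.9%, the team plan 40/87 = 46.0% → the team plan
Organic: the Basic plan 53/203 = 26.1%, the team plan 107/317 = 33.8% → the team plan
Overall: the Basic plan 120/354 = 33.9%, the team plan 165/423 = 39.0% → the team plan
The team plan wins overall and in every signup group — no reversal.

Yes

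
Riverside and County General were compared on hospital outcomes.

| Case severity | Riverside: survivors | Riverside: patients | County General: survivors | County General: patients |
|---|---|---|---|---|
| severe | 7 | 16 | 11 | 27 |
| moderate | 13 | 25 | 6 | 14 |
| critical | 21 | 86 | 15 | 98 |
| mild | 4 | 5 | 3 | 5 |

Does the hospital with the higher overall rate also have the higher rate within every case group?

Severe: Riverside 7/16 = 43.8%, County General 11/27 = 40.7% → Riverside
Moderate: Riverside 13/25 = 52.0%, County General 6/14 = 42.9% → Riverside
Critical: Riverside 21/86 = 24.4%, County General 15/98 = 15.3% → Riverside
Mild: Riverside 4/5 = 80.0%, County General 3/5 = 60.0% → Riverside
Overall: Riverside 45/132 = 34.1%, County General 35/144 = 24.3% → Riverside
Riverside wins overall and in every case group — no reversal.

Yes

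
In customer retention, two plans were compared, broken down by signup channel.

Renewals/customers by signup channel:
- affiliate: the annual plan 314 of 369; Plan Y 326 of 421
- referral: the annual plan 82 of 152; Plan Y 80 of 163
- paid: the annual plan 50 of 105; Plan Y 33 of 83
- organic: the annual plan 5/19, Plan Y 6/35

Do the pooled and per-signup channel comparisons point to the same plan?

Affiliate: the annual plan 314/369 = 85.1%, Plan Y 326/421 = 77.4% → the annual plan
Referral: the annual plan 82/152 = 53.9%, Plan Y 80/163 = 49.1% → the annual plan
Paid: the annual plan 50/105 = 47.6%, Plan Y 33/83 = 39.8% → the annual plan
Organic: the annual plan 5/19 = 26.3%, Plan Y 6/35 = 17.1% → the annual plan
Overall: the annual plan 451/645 = 69.9%, Plan Y 445/702 = 63.4% → the annual plan
The annual plan wins overall and in every signup group — no reversal.

Yes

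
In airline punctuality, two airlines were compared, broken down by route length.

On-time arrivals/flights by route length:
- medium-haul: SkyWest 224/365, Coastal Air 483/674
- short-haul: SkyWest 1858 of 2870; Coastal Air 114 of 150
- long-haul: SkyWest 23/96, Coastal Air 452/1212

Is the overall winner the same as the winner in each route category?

No

Medium-haul: SkyWest 224/365 = 61.4%, Coastal Air 483/674 = 71.7% → Coastal Air
Short-haul: SkyWest 1858/2870 = 64.7%, Coastal Air 114/150 = 76.0% → Coastal Air
Long-haul: SkyWest 23/96 = 24.0%, Coastal Air 452/1212 = 37.3% → Coastal Air
Overall: SkyWest 2105/3331 = 63.2%, Coastal Air 1049/2036 = 51.5% → SkyWest
Coastal Air wins each route group but SkyWest wins overall — the comparison reverses. Coastal Air's flights skew toward long-haul, which has a lower base rate.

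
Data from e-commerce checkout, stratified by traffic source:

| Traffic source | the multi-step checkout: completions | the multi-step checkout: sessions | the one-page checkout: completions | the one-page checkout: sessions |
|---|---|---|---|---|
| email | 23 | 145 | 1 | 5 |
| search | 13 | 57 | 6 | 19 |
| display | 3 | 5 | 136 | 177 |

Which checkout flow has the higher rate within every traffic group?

Email: the multi-step checkout 23/145 = 15.9%, the one-page checkout 1/5 = 20.0% → the one-page checkout
Search: the multi-step checkout 13/57 = 22.8%, the one-page checkout 6/19 = 31.6% → the one-page checkout
Display: the multi-step checkout 3/5 = 60.0%, the one-page checkout 136/177 = 76.8% → the one-page checkout
The one-page checkout has the higher rate in all 3 groups.

the one-page checkout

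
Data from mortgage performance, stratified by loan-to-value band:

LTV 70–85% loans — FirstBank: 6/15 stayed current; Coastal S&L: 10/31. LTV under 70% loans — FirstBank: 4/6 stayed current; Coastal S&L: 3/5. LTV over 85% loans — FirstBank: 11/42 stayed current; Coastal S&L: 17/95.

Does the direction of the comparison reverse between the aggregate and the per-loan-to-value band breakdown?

LTV 70–85%: FirstBank 6/15 = 40.0%, Coastal S&L 10/31 = 32.3% → FirstBank
LTV under 70%: FirstBank 4/6 = 66.7%, Coastal S&L 3/5 = 60.0% → FirstBank
LTV over 85%: FirstBank 11/42 = 26.2%, Coastal S&L 17/95 = 17.9% → FirstBank
Overall: FirstBank 21/63 = 33.3%, Coastal S&L 30/131 = 22.9% → FirstBank
FirstBank wins overall and in every loan-to-value group — no reversal.

No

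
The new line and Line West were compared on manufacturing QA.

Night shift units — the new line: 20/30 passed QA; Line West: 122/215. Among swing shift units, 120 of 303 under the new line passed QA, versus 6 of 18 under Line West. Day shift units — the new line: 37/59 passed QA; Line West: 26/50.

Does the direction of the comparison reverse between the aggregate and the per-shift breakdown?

Yes

Night shift: the new line 20/30 = 66.7%, Line West 122/215 = 56.7% → the new line
Swing shift: the new line 120/303 = 39.6%, Line West 6/18 = 33.3% → the new line
Day shift: the new line 37/59 = 62.7%, Line West 26/50 = 52.0% → the new line
Overall: the new line 177/392 = 45.2%, Line West 154/283 = 54.4% → Line West
The new line wins each shift group but Line West wins overall — the comparison reverses. The new line's units skew toward swing shift, which has a lower base rate.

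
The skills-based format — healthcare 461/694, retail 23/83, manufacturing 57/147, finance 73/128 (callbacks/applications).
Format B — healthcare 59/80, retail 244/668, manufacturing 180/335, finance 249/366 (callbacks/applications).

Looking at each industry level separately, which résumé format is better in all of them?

Healthcare: the skills-based format 461/694 = 66.4%, Format B 59/80 = 73.8% → Format B
Retail: the skills-based format 23/83 = 27.7%, Format B 244/668 = 36.5% → Format B
Manufacturing: the skills-based format 57/147 = 38.8%, Format B 180/335 = 53.7% → Format B
Finance: the skills-based format 73/128 = 57.0%, Format B 249/366 = 68.0% → Format B
Format B has the higher rate in all 4 groups.

Format B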